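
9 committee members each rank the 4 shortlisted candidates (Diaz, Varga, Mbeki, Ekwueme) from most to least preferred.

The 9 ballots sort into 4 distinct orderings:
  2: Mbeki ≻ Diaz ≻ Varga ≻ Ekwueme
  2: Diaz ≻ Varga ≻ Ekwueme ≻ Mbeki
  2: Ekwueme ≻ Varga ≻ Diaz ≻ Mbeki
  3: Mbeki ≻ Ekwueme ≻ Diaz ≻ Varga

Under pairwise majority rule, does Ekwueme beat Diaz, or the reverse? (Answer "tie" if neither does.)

Ekwueme

Ballots ranking Ekwueme above Diaz: 2 + 3 = 5.
Ballots ranking Diaz above Ekwueme: 9 − 5 = 4.
Ekwueme wins the head-to-head 5–4.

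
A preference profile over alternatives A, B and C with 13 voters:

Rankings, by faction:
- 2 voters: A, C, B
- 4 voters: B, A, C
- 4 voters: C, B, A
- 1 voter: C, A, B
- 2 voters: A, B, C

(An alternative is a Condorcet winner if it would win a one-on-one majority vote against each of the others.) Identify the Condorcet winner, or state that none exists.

none

Head-to-head results (13 voters):
A vs B: B, 8–5.
A–C: A 8–5.
B vs C: C wins 7–6.
Every alternative loses at least once (A loses to B; B loses to C; C loses to A). The majority relation contains the cycle A > C > B > A, so there is no Condorcet winner.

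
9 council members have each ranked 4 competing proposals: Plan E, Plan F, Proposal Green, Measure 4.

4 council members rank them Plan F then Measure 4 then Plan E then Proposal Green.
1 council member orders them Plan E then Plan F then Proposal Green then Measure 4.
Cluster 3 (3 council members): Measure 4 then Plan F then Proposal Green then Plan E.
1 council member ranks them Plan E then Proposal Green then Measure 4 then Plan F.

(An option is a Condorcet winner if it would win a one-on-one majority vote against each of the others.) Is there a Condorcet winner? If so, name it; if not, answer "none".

Plan F

Pairwise majorities:
Plan E vs Plan F: 1+1 = 2 for Plan E, 7 for Plan F — Plan F by 7–2.
Plan E vs Proposal Green: Plan E is ranked higher on 4+1+1 = 6 ballots, Proposal Green on 3. Plan E wins 6–3.
Plan E vs Measure 4: Plan E is ranked higher on 1+1 = 2 ballots, Measure 4 on 7. Measure 4 wins 7–2.
Plan F vs Proposal Green: Plan F preferred on 4+1+3 = 8 ballots; Plan F wins 8–1.
Plan F vs Measure 4: 5 to 4, Plan F.
Proposal Green vs Measure 4: 2 to 7, Measure 4.
Plan F wins every pairwise contest, so Plan F is the Condorcet winner.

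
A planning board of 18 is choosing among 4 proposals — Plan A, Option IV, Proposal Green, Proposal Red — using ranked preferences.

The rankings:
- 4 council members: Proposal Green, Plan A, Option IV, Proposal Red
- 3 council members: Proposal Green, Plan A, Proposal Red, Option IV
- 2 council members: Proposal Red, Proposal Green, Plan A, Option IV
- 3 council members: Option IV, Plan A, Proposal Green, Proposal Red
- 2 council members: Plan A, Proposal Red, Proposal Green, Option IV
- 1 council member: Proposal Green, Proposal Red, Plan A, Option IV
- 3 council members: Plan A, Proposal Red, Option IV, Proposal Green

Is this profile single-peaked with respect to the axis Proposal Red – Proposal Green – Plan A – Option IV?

Axis positions: Proposal Red=1, Proposal Green=2, Plan A=3, Option IV=4.
Ballot type 1 (peak Proposal Green at position 2): ranking walks positions 2-3-4-1, expanding outward from the peak — single-peaked.
Ballot type 2 (peak Proposal Green at position 2): ranking walks positions 2-3-1-4, expanding outward from the peak — single-peaked.
Ballot type 3 (peak Proposal Red at position 1): ranking walks positions 1-2-3-4, expanding outward from the peak — single-peaked.
Ballot type 4 (peak Option IV at position 4): ranking walks positions 4-3-2-1, expanding outward from the peak — single-peaked.
Ballot type 5: ranking walks positions 3-1-2-4; Proposal Red is ranked above Proposal Green even though Proposal Green lies between Proposal Red and the peak Plan A on the axis — preferences dip and rise again. Not single-peaked.
Ballot type 6 (peak Proposal Green at position 2): ranking walks positions 2-1-3-4, expanding outward from the peak — single-peaked.
Ballot type 7: ranking walks positions 3-1-4-2; Proposal Red is ranked above Proposal Green even though Proposal Green lies between Proposal Red and the peak Plan A on the axis — preferences dip and rise again. Not single-peaked.
Ballot type 5 violates single-peakedness, so the profile is not single-peaked on this axis.

no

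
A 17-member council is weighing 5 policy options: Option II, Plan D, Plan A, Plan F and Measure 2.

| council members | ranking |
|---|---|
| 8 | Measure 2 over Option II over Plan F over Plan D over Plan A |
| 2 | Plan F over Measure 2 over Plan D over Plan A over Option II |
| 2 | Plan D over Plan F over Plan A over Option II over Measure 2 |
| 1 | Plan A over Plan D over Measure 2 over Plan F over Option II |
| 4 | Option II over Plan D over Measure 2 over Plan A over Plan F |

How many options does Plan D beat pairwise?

1

Plan D against each rival (17 council members):
Plan D vs Option II: 2+2+1 = 5 for Plan D, 12 for Option II — Option II by 12–5.
Plan D vs Plan A: Plan D wins 16–1.
Plan D vs Plan F: 2+1+4 = 7 for Plan D, 10 for Plan F — Plan F by 10–7.
Plan D vs Measure 2: Measure 2, 10–7.
Plan D beats Plan A; loses to Option II, Plan F, Measure 2 — 1 pairwise win.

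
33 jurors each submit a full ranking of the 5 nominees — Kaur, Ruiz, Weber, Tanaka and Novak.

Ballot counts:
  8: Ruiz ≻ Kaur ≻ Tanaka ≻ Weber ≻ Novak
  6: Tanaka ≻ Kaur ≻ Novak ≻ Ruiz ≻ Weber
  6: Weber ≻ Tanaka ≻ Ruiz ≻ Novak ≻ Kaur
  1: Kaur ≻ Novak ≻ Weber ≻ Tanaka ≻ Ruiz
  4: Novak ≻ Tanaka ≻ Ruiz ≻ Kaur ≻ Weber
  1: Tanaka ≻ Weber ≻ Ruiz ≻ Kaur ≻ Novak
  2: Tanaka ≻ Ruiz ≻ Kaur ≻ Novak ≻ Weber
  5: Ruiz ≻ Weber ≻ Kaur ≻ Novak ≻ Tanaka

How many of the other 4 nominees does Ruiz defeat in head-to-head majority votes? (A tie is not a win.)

Ruiz against each rival (33 jurors):
Ruiz–Kaur: Ruiz 26–7.
Ruiz vs Weber: Ruiz preferred on 8+6+4+2+5 = 25 ballots; Ruiz wins 25–8.
Ruiz vs Tanaka: 8+5 = 13 for Ruiz, 20 for Tanaka — Tanaka by 20–13.
Ruiz vs Novak: Ruiz is ranked higher on 8+6+1+2+5 = 22 ballots, Novak on 11. Ruiz wins 22–11.
Ruiz beats Kaur, Weber, Novak; loses to Tanaka — 3 pairwise wins.

3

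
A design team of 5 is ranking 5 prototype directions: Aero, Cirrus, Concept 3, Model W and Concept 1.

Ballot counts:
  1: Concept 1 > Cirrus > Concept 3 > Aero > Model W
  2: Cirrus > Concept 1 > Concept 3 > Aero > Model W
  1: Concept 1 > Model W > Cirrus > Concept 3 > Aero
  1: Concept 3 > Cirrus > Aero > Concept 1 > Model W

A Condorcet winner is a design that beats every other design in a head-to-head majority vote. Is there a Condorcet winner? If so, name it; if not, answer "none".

Check each pair by majority over 5 ballots:
Aero vs Cirrus: Aero preferred on 0 ballots; Cirrus wins 5–0.
Aero vs Concept 3: Aero is ranked higher on 0 ballots, Concept 3 on 5. Concept 3 wins 5–0.
Aero vs Model W: Aero preferred on 1+2+1 = 4 ballots; Aero wins 4–1.
Aero vs Concept 1: 1 to 4, Concept 1.
Cirrus vs Concept 3: 1+2+1 = 4 for Cirrus, 1 for Concept 3 — Cirrus by 4–1.
Cirrus vs Model W: Cirrus preferred on 1+2+1 = 4 ballots; Cirrus wins 4–1.
Cirrus vs Concept 1: 2+1 = 3 for Cirrus, 2 for Concept 1 — Cirrus by 3–2.
Concept 3 vs Model W: Concept 3 preferred on 1+2+1 = 4 ballots; Concept 3 wins 4–1.
Concept 3 vs Concept 1: Concept 3 is ranked higher on 1 ballot, Concept 1 on 4. Concept 1 wins 4–1.
Model W vs Concept 1: 0 to 5, Concept 1.
Cirrus wins every pairwise contest, so Cirrus is the Condorcet winner.

Cirrus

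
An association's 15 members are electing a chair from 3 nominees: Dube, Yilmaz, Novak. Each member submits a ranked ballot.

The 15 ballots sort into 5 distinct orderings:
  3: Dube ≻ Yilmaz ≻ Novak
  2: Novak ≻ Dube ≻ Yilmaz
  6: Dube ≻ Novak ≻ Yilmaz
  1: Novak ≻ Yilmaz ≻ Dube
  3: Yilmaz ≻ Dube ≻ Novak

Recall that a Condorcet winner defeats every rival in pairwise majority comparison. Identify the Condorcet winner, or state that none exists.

Head-to-head results (15 voters):
Dube–Yilmaz: Dube 11–4.
Dube vs Novak: Dube, 12–3.
Yilmaz–Novak: Novak 9–6.
Dube beats each of Yilmaz, Novak — Dube is the Condorcet winner.

Dube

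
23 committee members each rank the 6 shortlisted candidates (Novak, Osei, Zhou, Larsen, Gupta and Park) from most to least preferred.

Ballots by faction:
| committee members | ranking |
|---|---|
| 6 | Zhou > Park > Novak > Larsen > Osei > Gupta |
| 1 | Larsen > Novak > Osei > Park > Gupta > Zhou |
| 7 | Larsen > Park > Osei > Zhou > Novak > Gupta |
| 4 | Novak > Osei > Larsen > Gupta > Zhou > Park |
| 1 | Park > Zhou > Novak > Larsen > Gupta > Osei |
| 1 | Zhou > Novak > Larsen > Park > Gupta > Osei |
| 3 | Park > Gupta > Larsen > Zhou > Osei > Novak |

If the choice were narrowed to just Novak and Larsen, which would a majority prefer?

Novak

Ballots ranking Novak above Larsen: 6 + 4 + 1 + 1 = 12.
Ballots ranking Larsen above Novak: 23 − 12 = 11.
Novak wins the head-to-head 12–11.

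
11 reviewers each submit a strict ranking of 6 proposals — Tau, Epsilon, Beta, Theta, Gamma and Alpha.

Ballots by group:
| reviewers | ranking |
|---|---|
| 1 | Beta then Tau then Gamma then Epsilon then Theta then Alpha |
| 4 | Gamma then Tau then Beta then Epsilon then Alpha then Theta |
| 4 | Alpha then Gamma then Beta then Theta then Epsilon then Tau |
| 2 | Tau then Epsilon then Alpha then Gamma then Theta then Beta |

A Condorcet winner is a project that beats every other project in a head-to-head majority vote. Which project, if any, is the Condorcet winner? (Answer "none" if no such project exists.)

Pairwise majorities:
Tau vs Epsilon: Tau, 7–4.
Tau–Beta: Tau 6–5.
Tau vs Theta: Tau, 7–4.
Tau vs Gamma: Gamma wins 8–3.
Tau vs Alpha: Tau, 7–4.
Epsilon vs Beta: Beta wins 9–2.
Epsilon vs Theta: Epsilon wins 7–4.
Epsilon vs Gamma: Gamma wins 9–2.
Epsilon vs Alpha: Epsilon wins 7–4.
Beta vs Theta: Beta wins 9–2.
Beta–Gamma: Gamma 10–1.
Beta vs Alpha: Alpha wins 6–5.
Theta vs Gamma: Gamma wins 11–0.
Theta vs Alpha: Alpha wins 10–1.
Gamma–Alpha: Alpha 6–5.
No project is unbeaten: Tau loses to Gamma; Epsilon loses to Tau; Beta loses to Tau; Theta loses to Tau; Gamma loses to Alpha; Alpha loses to Tau. In particular Tau > Alpha > Gamma > Tau is a majority cycle — no Condorcet winner exists.

none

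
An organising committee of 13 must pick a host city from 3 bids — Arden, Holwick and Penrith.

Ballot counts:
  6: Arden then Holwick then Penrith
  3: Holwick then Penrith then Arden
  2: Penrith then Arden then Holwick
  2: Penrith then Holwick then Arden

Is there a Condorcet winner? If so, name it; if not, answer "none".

none

Check each pair by majority over 13 ballots:
Arden vs Holwick: Arden is ranked higher on 6+2 = 8 ballots, Holwick on 5. Arden wins 8–5.
Arden vs Penrith: 6 for Arden, 7 for Penrith — Penrith by 7–6.
Holwick vs Penrith: 6+3 = 9 for Holwick, 4 for Penrith — Holwick by 9–4.
No city is unbeaten: Arden loses to Penrith; Holwick loses to Arden; Penrith loses to Holwick. In particular Arden beats Holwick beats Penrith beats Arden is a majority cycle — no Condorcet winner exists.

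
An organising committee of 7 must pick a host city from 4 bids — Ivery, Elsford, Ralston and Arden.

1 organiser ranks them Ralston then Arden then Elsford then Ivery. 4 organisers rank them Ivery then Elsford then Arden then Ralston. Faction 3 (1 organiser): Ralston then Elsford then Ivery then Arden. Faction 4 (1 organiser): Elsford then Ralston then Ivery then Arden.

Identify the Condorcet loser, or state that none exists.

Ralston

Head-to-head results (7 organisers):
Ivery–Elsford: Ivery 4–3.
Ivery vs Ralston: Ivery, 4–3.
Ivery vs Arden: 6 to 1, Ivery.
Elsford–Ralston: Elsford 5–2.
Elsford vs Arden: Elsford preferred on 4+1+1 = 6 ballots; Elsford wins 6–1.
Ralston vs Arden: Ralston is ranked higher on 1+1+1 = 3 ballots, Arden on 4. Arden wins 4–3.
Ralston loses to every other city — it is the Condorcet loser.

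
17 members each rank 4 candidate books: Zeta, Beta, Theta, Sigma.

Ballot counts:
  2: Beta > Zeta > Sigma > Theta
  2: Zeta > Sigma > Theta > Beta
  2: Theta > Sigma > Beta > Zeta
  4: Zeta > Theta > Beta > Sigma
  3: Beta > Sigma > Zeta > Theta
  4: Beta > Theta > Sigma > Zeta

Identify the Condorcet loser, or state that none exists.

none

Head-to-head results (17 members):
Zeta–Beta: Beta 11–6.
Zeta vs Theta: Zeta is ranked higher on 2+2+4+3 = 11 ballots, Theta on 6. Zeta wins 11–6.
Zeta–Sigma: Sigma 9–8.
Beta vs Theta: Beta wins 9–8.
Beta vs Sigma: Beta, 13–4.
Theta vs Sigma: 2+4+4 = 10 for Theta, 7 for Sigma — Theta by 10–7.
Every book wins at least one matchup (Zeta beats Theta; Beta beats Zeta; Theta beats Sigma; Sigma beats Zeta), so there is no Condorcet loser.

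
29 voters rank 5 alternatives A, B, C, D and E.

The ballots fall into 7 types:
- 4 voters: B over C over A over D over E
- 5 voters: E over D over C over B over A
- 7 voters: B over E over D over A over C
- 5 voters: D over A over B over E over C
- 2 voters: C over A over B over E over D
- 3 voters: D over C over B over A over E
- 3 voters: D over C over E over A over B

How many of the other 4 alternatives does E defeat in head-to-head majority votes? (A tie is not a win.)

E against each rival (29 voters):
E vs A: E is ranked higher on 5+7+3 = 15 ballots, A on 14. E wins 15–14.
E vs B: 8 to 21, B.
E vs C: E is ranked higher on 5+7+5 = 17 ballots, C on 12. E wins 17–12.
E vs D: 5+7+2 = 14 for E, 15 for D — D by 15–14.
E beats A, C; loses to B, D — 2 pairwise wins.

2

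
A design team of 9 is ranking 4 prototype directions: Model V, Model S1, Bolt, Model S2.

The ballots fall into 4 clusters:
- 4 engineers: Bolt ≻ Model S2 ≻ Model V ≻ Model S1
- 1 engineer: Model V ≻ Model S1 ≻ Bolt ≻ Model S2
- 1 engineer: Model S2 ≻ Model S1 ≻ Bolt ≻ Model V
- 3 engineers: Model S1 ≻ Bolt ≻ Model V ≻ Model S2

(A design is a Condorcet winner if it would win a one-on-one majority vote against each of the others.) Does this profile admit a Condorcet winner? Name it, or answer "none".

none

Pairwise majorities:
Model V vs Model S1: Model V preferred on 4+1 = 5 ballots; Model V wins 5–4.
Model V vs Bolt: 1 to 8, Bolt.
Model V vs Model S2: Model V is ranked higher on 1+3 = 4 ballots, Model S2 on 5. Model S2 wins 5–4.
Model S1 vs Bolt: Model S1 is ranked higher on 1+1+3 = 5 ballots, Bolt on 4. Model S1 wins 5–4.
Model S1 vs Model S2: Model S1 preferred on 1+3 = 4 ballots; Model S2 wins 5–4.
Bolt vs Model S2: Bolt is ranked higher on 4+1+3 = 8 ballots, Model S2 on 1. Bolt wins 8–1.
Each design drops at least one matchup (Model V loses to Bolt; Model S1 loses to Model V; Bolt loses to Model S1; Model S2 loses to Bolt); the cycle Model V → Model S1 → Bolt → Model V rules out a Condorcet winner.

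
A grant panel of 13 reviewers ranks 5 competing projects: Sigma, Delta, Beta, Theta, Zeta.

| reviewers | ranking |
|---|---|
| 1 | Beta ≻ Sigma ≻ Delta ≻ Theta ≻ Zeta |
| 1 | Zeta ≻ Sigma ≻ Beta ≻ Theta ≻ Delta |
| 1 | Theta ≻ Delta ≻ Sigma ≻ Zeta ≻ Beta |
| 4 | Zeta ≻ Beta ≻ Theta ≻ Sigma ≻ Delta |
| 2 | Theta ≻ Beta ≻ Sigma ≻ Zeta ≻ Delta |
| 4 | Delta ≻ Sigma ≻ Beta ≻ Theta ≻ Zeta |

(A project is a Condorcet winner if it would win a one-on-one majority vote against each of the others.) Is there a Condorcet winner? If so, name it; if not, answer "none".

Head-to-head results (13 reviewers):
Sigma vs Delta: 8 to 5, Sigma.
Sigma vs Beta: 6 to 7, Beta.
Sigma vs Theta: Sigma is ranked higher on 1+1+4 = 6 ballots, Theta on 7. Theta wins 7–6.
Sigma vs Zeta: Sigma is ranked higher on 1+1+2+4 = 8 ballots, Zeta on 5. Sigma wins 8–5.
Delta vs Beta: 1+4 = 5 for Delta, 8 for Beta — Beta by 8–5.
Delta vs Theta: Delta preferred on 1+4 = 5 ballots; Theta wins 8–5.
Delta vs Zeta: 6 to 7, Zeta.
Beta vs Theta: Beta is ranked higher on 1+1+4+4 = 10 ballots, Theta on 3. Beta wins 10–3.
Beta vs Zeta: 7 to 6, Beta.
Theta vs Zeta: 1+1+2+4 = 8 for Theta, 5 for Zeta — Theta by 8–5.
Only Beta has no losses; Beta is the Condorcet winner.

Beta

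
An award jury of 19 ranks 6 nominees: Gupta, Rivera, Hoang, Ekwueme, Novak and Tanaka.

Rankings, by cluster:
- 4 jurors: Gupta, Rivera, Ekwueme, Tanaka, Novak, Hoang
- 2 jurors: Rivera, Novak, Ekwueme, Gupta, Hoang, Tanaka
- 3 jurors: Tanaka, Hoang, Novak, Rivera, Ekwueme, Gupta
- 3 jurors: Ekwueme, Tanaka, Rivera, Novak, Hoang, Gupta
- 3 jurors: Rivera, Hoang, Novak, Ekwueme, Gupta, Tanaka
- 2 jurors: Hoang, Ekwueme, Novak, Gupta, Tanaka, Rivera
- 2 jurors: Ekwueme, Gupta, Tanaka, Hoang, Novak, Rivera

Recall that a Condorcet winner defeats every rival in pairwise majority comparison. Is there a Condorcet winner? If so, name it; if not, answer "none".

Head-to-head results (19 jurors):
Gupta vs Rivera: 4+2+2 = 8 for Gupta, 11 for Rivera — Rivera by 11–8.
Gupta vs Hoang: Gupta is ranked higher on 4+2+2 = 8 ballots, Hoang on 11. Hoang wins 11–8.
Gupta vs Ekwueme: 4 to 15, Ekwueme.
Gupta vs Novak: 4+2 = 6 for Gupta, 13 for Novak — Novak by 13–6.
Gupta vs Tanaka: 13 to 6, Gupta.
Rivera vs Hoang: Rivera is ranked higher on 4+2+3+3 = 12 ballots, Hoang on 7. Rivera wins 12–7.
Rivera vs Ekwueme: Rivera preferred on 4+2+3+3 = 12 ballots; Rivera wins 12–7.
Rivera vs Novak: Rivera is ranked higher on 4+2+3+3 = 12 ballots, Novak on 7. Rivera wins 12–7.
Rivera vs Tanaka: 4+2+3 = 9 for Rivera, 10 for Tanaka — Tanaka by 10–9.
Hoang vs Ekwueme: 8 to 11, Ekwueme.
Hoang vs Novak: 3+3+2+2 = 10 for Hoang, 9 for Novak — Hoang by 10–9.
Hoang vs Tanaka: 7 to 12, Tanaka.
Ekwueme vs Novak: 4+3+2+2 = 11 for Ekwueme, 8 for Novak — Ekwueme by 11–8.
Ekwueme vs Tanaka: 16 to 3, Ekwueme.
Novak vs Tanaka: 2+3+2 = 7 for Novak, 12 for Tanaka — Tanaka by 12–7.
Every nominee loses at least once (Gupta loses to Rivera; Rivera loses to Tanaka; Hoang loses to Rivera; Ekwueme loses to Rivera; Novak loses to Rivera; Tanaka loses to Gupta). The majority relation contains the cycle Gupta → Tanaka → Rivera → Gupta, so there is no Condorcet winner.

none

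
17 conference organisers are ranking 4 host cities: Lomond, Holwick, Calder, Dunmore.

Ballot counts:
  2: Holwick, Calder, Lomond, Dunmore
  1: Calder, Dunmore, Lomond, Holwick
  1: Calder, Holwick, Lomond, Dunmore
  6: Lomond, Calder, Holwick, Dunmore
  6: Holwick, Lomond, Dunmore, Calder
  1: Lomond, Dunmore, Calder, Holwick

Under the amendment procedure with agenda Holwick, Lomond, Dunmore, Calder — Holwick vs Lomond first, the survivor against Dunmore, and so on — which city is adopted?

Calder

Round 1: Holwick vs Lomond — 9–8, Holwick advances.
Round 2: Holwick vs Dunmore — 15–2, Holwick advances.
Round 3: Holwick vs Calder — 8–9, Calder advances.
The agenda winner is Calder.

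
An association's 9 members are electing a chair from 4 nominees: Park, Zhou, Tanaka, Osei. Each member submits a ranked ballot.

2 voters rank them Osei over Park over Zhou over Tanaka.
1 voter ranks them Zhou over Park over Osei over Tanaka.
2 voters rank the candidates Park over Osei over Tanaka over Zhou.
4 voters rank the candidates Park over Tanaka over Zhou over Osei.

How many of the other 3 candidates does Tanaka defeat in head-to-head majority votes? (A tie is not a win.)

1

Tanaka against each rival (9 voters):
Tanaka vs Park: Park wins 9–0.
Tanaka–Zhou: Tanaka 6–3.
Tanaka vs Osei: 4 for Tanaka, 5 for Osei — Osei by 5–4.
Tanaka beats Zhou; loses to Park, Osei — 1 pairwise win.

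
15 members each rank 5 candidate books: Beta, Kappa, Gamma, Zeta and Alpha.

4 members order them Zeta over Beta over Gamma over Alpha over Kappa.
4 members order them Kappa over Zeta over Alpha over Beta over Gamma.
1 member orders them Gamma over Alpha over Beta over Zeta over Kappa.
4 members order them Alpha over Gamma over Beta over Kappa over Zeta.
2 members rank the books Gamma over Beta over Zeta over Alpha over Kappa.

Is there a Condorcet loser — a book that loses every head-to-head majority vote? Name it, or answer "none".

Pairwise majorities:
Beta–Kappa: Beta 11–4.
Beta vs Gamma: Beta, 8–7.
Beta vs Zeta: Zeta wins 8–7.
Beta vs Alpha: Beta is ranked higher on 4+2 = 6 ballots, Alpha on 9. Alpha wins 9–6.
Kappa–Gamma: Gamma 11–4.
Kappa vs Zeta: 4+4 = 8 for Kappa, 7 for Zeta — Kappa by 8–7.
Kappa vs Alpha: Kappa preferred on 4 ballots; Alpha wins 11–4.
Gamma–Zeta: Zeta 8–7.
Gamma–Alpha: Alpha 8–7.
Zeta vs Alpha: Zeta, 10–5.
Each book has at least one pairwise win (Beta beats Kappa; Kappa beats Zeta; Gamma beats Kappa; Zeta beats Beta; Alpha beats Beta) — no Condorcet loser.

none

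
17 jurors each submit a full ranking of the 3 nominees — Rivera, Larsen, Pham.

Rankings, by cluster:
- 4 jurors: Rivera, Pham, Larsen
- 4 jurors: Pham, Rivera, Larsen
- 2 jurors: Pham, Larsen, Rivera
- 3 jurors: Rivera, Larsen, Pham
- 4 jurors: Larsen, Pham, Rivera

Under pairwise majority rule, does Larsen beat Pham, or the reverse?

Pham

Ballots ranking Larsen above Pham: 3 + 4 = 7.
Ballots ranking Pham above Larsen: 17 − 7 = 10.
Pham wins the head-to-head 10–7.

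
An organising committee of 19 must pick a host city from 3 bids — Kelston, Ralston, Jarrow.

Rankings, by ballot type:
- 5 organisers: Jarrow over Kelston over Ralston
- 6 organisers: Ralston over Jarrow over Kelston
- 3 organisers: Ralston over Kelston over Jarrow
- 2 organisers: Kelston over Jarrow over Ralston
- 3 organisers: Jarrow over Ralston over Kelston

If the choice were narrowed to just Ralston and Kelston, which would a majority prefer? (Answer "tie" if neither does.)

Ralston

Ballots ranking Ralston above Kelston: 6 + 3 + 3 = 12.
Ballots ranking Kelston above Ralston: 19 − 12 = 7.
Ralston wins the head-to-head 12–7.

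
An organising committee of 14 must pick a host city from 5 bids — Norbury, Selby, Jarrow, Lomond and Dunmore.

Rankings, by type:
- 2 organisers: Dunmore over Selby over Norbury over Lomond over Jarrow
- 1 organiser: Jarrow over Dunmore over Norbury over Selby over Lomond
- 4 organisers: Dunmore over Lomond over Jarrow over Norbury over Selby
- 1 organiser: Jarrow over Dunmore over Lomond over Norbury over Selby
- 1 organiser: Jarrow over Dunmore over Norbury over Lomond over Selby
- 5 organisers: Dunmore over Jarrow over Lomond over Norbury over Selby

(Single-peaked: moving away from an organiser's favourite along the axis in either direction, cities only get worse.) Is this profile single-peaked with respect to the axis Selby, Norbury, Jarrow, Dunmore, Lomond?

Axis positions: Selby=1, Norbury=2, Jarrow=3, Dunmore=4, Lomond=5.
Type 1: ranking walks positions 4-1-2-5-3; Selby is ranked above Jarrow even though Jarrow lies between Selby and the peak Dunmore on the axis — preferences dip and rise again. Not single-peaked.
Type 2 (peak Jarrow at position 3): ranking walks positions 3-4-2-1-5, expanding outward from the peak — single-peaked.
Type 3 (peak Dunmore at position 4): ranking walks positions 4-5-3-2-1, expanding outward from the peak — single-peaked.
Type 4 (peak Jarrow at position 3): ranking walks positions 3-4-5-2-1, expanding outward from the peak — single-peaked.
Type 5 (peak Jarrow at position 3): ranking walks positions 3-4-2-5-1, expanding outward from the peak — single-peaked.
Type 6 (peak Dunmore at position 4): ranking walks positions 4-3-5-2-1, expanding outward from the peak — single-peaked.
Type 1 violates single-peakedness, so the profile is not single-peaked on this axis.

no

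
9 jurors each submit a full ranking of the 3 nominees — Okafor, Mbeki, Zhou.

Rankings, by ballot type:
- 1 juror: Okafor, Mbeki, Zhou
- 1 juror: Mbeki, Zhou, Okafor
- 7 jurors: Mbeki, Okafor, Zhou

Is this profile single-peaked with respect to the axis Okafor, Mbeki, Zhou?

Axis positions: Okafor=1, Mbeki=2, Zhou=3.
Ballot type 1 (peak Okafor at position 1): ranking walks positions 1-2-3, expanding outward from the peak — single-peaked.
Ballot type 2 (peak Mbeki at position 2): ranking walks positions 2-3-1, expanding outward from the peak — single-peaked.
Ballot type 3 (peak Mbeki at position 2): ranking walks positions 2-1-3, expanding outward from the peak — single-peaked.
Every ranking is single-peaked on this axis.

yes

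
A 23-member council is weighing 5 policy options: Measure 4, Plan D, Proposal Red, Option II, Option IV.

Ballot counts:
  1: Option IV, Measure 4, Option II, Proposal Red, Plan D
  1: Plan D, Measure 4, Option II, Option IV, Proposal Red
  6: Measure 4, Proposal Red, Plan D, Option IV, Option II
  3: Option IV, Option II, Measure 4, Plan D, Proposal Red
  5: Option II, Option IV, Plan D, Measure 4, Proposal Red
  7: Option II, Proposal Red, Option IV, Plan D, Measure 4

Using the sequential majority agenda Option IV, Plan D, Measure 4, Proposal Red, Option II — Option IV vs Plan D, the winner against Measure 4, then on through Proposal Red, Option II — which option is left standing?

Round 1: Option IV vs Plan D — 16–7, Option IV advances.
Round 2: Option IV vs Measure 4 — 16–7, Option IV advances.
Round 3: Option IV vs Proposal Red — 10–13, Proposal Red advances.
Round 4: Proposal Red vs Option II — 6–17, Option II advances.
The agenda winner is Option II.

Option II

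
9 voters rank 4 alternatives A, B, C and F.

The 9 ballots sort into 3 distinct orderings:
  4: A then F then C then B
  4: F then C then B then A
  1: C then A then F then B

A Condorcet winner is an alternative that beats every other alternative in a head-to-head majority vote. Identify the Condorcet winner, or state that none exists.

Check each pair by majority over 9 ballots:
A vs B: A preferred on 4+1 = 5 ballots; A wins 5–4.
A vs C: A is ranked higher on 4 ballots, C on 5. C wins 5–4.
A vs F: A preferred on 4+1 = 5 ballots; A wins 5–4.
B vs C: B preferred on 0 ballots; C wins 9–0.
B vs F: B preferred on 0 ballots; F wins 9–0.
C vs F: 1 for C, 8 for F — F by 8–1.
Every alternative loses at least once (A loses to C; B loses to A; C loses to F; F loses to A). The majority relation contains the cycle A beats F beats C beats A, so there is no Condorcet winner.

none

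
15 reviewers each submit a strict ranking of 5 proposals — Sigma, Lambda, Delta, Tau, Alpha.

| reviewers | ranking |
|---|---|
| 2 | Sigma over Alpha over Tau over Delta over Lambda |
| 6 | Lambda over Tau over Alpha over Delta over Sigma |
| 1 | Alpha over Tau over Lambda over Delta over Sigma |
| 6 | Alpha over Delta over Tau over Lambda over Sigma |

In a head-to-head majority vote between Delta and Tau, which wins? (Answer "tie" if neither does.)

Ballots ranking Delta above Tau: 6.
Ballots ranking Tau above Delta: 15 − 6 = 9.
Tau wins the head-to-head 9–6.

Tau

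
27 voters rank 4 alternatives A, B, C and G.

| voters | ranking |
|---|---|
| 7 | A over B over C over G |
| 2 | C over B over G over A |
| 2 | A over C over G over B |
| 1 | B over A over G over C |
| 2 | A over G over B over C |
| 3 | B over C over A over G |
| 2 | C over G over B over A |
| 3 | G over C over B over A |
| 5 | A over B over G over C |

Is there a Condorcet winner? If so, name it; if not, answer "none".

A

Head-to-head results (27 voters):
A vs B: A is ranked higher on 7+2+2+5 = 16 ballots, B on 11. A wins 16–11.
A vs C: A preferred on 7+2+1+2+5 = 17 ballots; A wins 17–10.
A vs G: 20 to 7, A.
B vs C: B is ranked higher on 7+1+2+3+5 = 18 ballots, C on 9. B wins 18–9.
B vs G: 7+2+1+3+5 = 18 for B, 9 for G — B by 18–9.
C vs G: C preferred on 7+2+2+3+2 = 16 ballots; C wins 16–11.
Only A has no losses; A is the Condorcet winner.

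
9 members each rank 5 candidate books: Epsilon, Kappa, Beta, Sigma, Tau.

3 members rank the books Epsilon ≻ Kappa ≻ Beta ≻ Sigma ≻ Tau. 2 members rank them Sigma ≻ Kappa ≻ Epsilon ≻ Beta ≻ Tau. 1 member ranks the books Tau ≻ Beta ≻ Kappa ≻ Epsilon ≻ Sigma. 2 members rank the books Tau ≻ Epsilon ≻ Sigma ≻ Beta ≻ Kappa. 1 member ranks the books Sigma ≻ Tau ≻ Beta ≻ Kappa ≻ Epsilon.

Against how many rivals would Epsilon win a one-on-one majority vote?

Epsilon against each rival (9 members):
Epsilon vs Kappa: Epsilon, 5–4.
Epsilon–Beta: Epsilon 7–2.
Epsilon–Sigma: Epsilon 6–3.
Epsilon vs Tau: Epsilon, 5–4.
Epsilon beats Kappa, Beta, Sigma, Tau — 4 pairwise wins.

4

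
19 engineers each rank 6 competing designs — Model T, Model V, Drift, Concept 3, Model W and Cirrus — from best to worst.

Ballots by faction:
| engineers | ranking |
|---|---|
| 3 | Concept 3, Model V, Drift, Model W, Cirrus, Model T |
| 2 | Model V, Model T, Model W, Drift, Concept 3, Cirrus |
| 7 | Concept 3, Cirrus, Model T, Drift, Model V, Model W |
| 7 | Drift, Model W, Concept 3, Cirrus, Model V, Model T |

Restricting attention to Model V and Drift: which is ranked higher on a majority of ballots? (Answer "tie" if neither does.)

Drift

Ballots ranking Model V above Drift: 3 + 2 = 5.
Ballots ranking Drift above Model V: 19 − 5 = 14.
Drift wins the head-to-head 14–5.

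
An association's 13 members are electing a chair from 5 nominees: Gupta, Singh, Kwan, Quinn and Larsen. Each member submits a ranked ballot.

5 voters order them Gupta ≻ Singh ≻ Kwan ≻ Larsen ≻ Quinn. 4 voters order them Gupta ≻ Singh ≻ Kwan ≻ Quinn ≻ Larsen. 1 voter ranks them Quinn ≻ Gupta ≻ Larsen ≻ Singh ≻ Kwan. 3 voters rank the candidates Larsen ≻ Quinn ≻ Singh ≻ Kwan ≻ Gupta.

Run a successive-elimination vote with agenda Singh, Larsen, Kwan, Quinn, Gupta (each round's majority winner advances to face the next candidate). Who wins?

Round 1: Singh vs Larsen — 9–4, Singh advances.
Round 2: Singh vs Kwan — 13–0, Singh advances.
Round 3: Singh vs Quinn — 9–4, Singh advances.
Round 4: Singh vs Gupta — 3–10, Gupta advances.
Gupta survives the agenda.

Gupta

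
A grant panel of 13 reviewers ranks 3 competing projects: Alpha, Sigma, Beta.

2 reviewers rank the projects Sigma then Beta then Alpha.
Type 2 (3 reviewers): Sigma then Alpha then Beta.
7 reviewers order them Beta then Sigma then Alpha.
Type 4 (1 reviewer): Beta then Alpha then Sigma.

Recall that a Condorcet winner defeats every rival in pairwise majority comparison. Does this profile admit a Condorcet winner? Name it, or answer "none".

Beta

Pairwise majorities:
Alpha vs Sigma: Sigma, 12–1.
Alpha–Beta: Beta 10–3.
Sigma–Beta: Beta 8–5.
Beta wins every pairwise contest, so Beta is the Condorcet winner.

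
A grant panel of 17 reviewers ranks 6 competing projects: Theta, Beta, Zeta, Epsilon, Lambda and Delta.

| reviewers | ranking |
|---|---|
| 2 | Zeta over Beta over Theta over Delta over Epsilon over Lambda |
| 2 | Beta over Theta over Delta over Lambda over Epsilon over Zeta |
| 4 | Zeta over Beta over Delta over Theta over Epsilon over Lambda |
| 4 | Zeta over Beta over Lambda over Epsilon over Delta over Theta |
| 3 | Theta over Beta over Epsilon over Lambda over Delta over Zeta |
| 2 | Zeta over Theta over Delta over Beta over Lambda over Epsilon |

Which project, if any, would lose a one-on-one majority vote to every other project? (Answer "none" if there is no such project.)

Lambda

Pairwise majorities:
Theta vs Beta: Beta wins 12–5.
Theta vs Zeta: 2+3 = 5 for Theta, 12 for Zeta — Zeta by 12–5.
Theta vs Epsilon: Theta preferred on 2+2+4+3+2 = 13 ballots; Theta wins 13–4.
Theta–Lambda: Theta 13–4.
Theta vs Delta: Theta, 9–8.
Beta vs Zeta: Zeta wins 12–5.
Beta vs Epsilon: Beta, 17–0.
Beta vs Lambda: 17 to 0, Beta.
Beta vs Delta: Beta is ranked higher on 2+2+4+4+3 = 15 ballots, Delta on 2. Beta wins 15–2.
Zeta vs Epsilon: 2+4+4+2 = 12 for Zeta, 5 for Epsilon — Zeta by 12–5.
Zeta vs Lambda: Zeta wins 12–5.
Zeta vs Delta: Zeta wins 12–5.
Epsilon vs Lambda: Epsilon, 9–8.
Epsilon vs Delta: Epsilon preferred on 4+3 = 7 ballots; Delta wins 10–7.
Lambda vs Delta: 7 to 10, Delta.
Only Lambda has no wins; Lambda is the Condorcet loser.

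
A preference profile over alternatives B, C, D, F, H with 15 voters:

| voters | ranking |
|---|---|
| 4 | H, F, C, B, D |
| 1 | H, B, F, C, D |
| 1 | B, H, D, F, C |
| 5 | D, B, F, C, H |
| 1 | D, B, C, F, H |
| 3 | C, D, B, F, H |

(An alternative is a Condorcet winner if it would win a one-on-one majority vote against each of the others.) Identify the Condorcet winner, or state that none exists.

Head-to-head results (15 voters):
B vs C: B preferred on 1+1+5+1 = 8 ballots; B wins 8–7.
B–D: D 9–6.
B vs F: B wins 11–4.
B vs H: B is ranked higher on 1+5+1+3 = 10 ballots, H on 5. B wins 10–5.
C vs D: C, 8–7.
C vs F: C preferred on 1+3 = 4 ballots; F wins 11–4.
C vs H: C, 9–6.
D–F: D 10–5.
D–H: D 9–6.
F vs H: F preferred on 5+1+3 = 9 ballots; F wins 9–6.
No alternative is unbeaten: B loses to D; C loses to B; D loses to C; F loses to B; H loses to B. In particular B > C > D > B is a majority cycle — no Condorcet winner exists.

none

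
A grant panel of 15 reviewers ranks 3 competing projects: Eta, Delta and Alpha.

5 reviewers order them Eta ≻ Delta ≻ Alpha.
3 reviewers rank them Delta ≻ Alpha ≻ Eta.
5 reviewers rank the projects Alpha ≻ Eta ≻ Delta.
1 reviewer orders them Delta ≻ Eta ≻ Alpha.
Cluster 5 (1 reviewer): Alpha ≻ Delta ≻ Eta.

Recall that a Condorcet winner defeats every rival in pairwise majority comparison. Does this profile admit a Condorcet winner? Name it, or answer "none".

Pairwise majorities:
Eta vs Delta: Eta, 10–5.
Eta–Alpha: Alpha 9–6.
Delta vs Alpha: Delta, 9–6.
Every project loses at least once (Eta loses to Alpha; Delta loses to Eta; Alpha loses to Delta). The majority relation contains the cycle Eta > Delta > Alpha > Eta, so there is no Condorcet winner.

none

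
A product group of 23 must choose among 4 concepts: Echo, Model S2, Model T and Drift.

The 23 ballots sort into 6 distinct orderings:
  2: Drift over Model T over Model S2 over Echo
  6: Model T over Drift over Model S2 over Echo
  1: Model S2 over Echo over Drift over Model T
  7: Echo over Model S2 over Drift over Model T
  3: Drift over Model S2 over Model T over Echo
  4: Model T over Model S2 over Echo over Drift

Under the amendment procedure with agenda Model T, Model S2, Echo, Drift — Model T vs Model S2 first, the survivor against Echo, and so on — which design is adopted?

Round 1: Model T vs Model S2 — 12–11, Model T advances.
Round 2: Model T vs Echo — 15–8, Model T advances.
Round 3: Model T vs Drift — 10–13, Drift advances.
The agenda winner is Drift.

Drift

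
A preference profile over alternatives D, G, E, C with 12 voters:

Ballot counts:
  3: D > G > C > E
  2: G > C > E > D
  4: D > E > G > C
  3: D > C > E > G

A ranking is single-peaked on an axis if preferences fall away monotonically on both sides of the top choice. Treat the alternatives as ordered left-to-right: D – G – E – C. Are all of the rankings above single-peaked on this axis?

no

Axis positions: D=1, G=2, E=3, C=4.
Faction 1: ranking walks positions 1-2-4-3; C is ranked above E even though E lies between C and the peak D on the axis — preferences dip and rise again. Not single-peaked.
Faction 2: ranking walks positions 2-4-3-1; C is ranked above E even though E lies between C and the peak G on the axis — preferences dip and rise again. Not single-peaked.
Faction 3: ranking walks positions 1-3-2-4; E is ranked above G even though G lies between E and the peak D on the axis — preferences dip and rise again. Not single-peaked.
Faction 4: ranking walks positions 1-4-3-2; C is ranked above G even though G lies between C and the peak D on the axis — preferences dip and rise again. Not single-peaked.
Faction 1 violates single-peakedness, so the profile is not single-peaked on this axis.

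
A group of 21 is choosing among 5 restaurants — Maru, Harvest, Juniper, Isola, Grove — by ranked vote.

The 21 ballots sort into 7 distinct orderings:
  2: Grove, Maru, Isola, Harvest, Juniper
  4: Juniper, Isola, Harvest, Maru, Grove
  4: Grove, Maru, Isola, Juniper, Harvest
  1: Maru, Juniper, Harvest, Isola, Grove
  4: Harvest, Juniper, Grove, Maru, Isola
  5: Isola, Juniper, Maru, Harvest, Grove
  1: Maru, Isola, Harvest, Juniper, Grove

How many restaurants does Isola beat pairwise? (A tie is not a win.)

3

Isola against each rival (21 friends):
Isola vs Maru: 4+5 = 9 for Isola, 12 for Maru — Maru by 12–9.
Isola vs Harvest: Isola preferred on 2+4+4+5+1 = 16 ballots; Isola wins 16–5.
Isola vs Juniper: Isola is ranked higher on 2+4+5+1 = 12 ballots, Juniper on 9. Isola wins 12–9.
Isola–Grove: Isola 11–10.
Isola beats Harvest, Juniper, Grove; loses to Maru — 3 pairwise wins.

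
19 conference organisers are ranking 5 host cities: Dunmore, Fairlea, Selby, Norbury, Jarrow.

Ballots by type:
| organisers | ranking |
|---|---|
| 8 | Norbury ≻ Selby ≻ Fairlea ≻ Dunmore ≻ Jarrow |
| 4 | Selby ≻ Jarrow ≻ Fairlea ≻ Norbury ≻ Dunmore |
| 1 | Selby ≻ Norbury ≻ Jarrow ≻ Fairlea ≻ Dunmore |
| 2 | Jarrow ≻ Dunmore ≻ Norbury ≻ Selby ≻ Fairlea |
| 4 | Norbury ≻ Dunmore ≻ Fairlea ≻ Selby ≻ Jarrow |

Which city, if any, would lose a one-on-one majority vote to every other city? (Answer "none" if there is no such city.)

Pairwise majorities:
Dunmore vs Fairlea: 2+4 = 6 for Dunmore, 13 for Fairlea — Fairlea by 13–6.
Dunmore–Selby: Selby 13–6.
Dunmore vs Norbury: Dunmore preferred on 2 ballots; Norbury wins 17–2.
Dunmore vs Jarrow: Dunmore wins 12–7.
Fairlea vs Selby: Fairlea preferred on 4 ballots; Selby wins 15–4.
Fairlea vs Norbury: Norbury wins 15–4.
Fairlea vs Jarrow: Fairlea preferred on 8+4 = 12 ballots; Fairlea wins 12–7.
Selby–Norbury: Norbury 14–5.
Selby–Jarrow: Selby 17–2.
Norbury vs Jarrow: Norbury preferred on 8+1+4 = 13 ballots; Norbury wins 13–6.
Only Jarrow has no wins; Jarrow is the Condorcet loser.

Jarrow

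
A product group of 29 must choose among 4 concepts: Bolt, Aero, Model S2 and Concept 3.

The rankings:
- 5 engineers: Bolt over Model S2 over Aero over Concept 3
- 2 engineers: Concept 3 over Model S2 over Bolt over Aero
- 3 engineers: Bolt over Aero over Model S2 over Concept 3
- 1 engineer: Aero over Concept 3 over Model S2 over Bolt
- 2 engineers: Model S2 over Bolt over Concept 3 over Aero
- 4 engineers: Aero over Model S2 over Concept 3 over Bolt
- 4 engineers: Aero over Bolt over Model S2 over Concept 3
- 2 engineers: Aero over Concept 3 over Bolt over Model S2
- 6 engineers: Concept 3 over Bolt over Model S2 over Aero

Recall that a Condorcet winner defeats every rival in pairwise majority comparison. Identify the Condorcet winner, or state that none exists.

none

Head-to-head results (29 engineers):
Bolt vs Aero: Bolt, 18–11.
Bolt vs Model S2: Bolt wins 20–9.
Bolt vs Concept 3: Bolt is ranked higher on 5+3+2+4 = 14 ballots, Concept 3 on 15. Concept 3 wins 15–14.
Aero vs Model S2: Model S2 wins 15–14.
Aero vs Concept 3: 19 to 10, Aero.
Model S2 vs Concept 3: Model S2 wins 18–11.
Each design drops at least one matchup (Bolt loses to Concept 3; Aero loses to Bolt; Model S2 loses to Bolt; Concept 3 loses to Aero); the cycle Bolt beats Aero beats Concept 3 beats Bolt rules out a Condorcet winner.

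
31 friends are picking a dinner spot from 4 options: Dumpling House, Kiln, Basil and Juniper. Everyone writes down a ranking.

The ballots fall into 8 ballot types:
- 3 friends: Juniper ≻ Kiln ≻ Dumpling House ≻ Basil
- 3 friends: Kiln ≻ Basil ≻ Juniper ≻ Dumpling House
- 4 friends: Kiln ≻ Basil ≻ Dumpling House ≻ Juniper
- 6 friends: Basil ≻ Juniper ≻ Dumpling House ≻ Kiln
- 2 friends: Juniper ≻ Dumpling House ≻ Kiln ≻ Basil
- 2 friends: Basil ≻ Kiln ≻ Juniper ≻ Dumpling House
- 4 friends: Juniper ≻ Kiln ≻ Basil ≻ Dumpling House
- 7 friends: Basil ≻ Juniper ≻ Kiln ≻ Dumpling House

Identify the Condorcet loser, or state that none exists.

Pairwise majorities:
Dumpling House–Kiln: Kiln 23–8.
Dumpling House vs Basil: Basil wins 26–5.
Dumpling House vs Juniper: Juniper, 27–4.
Kiln vs Basil: Kiln preferred on 3+3+4+2+4 = 16 ballots; Kiln wins 16–15.
Kiln vs Juniper: 3+4+2 = 9 for Kiln, 22 for Juniper — Juniper by 22–9.
Basil vs Juniper: 3+4+6+2+7 = 22 for Basil, 9 for Juniper — Basil by 22–9.
Dumpling House is beaten in every head-to-head and is the Condorcet loser.

Dumpling House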